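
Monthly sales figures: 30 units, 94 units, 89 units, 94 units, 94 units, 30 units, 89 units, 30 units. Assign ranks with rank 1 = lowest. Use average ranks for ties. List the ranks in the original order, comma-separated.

2, 7, 4.5, 7, 7, 2, 4.5, 2

Sorted (ascending): 30, 30, 30, 89, 89, 94, 94, 94
The 3 values of 30 occupy positions 1–3 → average rank 2.
The 2 values of 89 occupy positions 4–5 → average rank (4+5)/2 = 4.5.
The 3 values of 94 occupy positions 6–8 → average rank 7.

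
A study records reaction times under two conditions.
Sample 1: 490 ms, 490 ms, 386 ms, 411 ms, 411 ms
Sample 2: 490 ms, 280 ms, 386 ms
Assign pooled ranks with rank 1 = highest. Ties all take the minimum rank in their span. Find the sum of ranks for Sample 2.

15

Sorted (descending): 490, 490, 490, 411, 411, 386, 386, 280
The 3 values of 490 occupy positions 1–3 → each gets rank 1.
The 2 values of 411 occupy positions 4–5 → each gets rank 4.
The 2 values of 386 occupy positions 6–7 → each gets rank 6.
Sample 2 values → pooled ranks: 490→1, 280→8, 386→6
Rank sum = 1 + 8 + 6 = 15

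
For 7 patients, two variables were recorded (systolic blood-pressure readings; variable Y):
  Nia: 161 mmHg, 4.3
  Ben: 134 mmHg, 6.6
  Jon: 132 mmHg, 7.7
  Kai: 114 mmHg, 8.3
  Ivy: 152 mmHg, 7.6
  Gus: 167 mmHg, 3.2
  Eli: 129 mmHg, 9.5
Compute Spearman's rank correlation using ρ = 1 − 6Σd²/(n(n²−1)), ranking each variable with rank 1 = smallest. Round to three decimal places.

-0.929

Ranks of variable 1: 6, 4, 3, 1, 5, 7, 2
Ranks of variable 2: 2, 3, 5, 6, 4, 1, 7
d = r₁ − r₂: 4, 1, -2, -5, 1, 6, -5
d²: 16, 1, 4, 25, 1, 36, 25; Σd² = 108
ρ = 1 − 6·108/(7·48) = 1 − 648/336 = -0.929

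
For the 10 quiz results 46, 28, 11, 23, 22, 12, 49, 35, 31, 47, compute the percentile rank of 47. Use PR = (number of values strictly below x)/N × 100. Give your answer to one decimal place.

N = 10.
Strictly below 47: 8. Equal to 47: 1.
PR = 8/10 × 100 = 80.0

80.0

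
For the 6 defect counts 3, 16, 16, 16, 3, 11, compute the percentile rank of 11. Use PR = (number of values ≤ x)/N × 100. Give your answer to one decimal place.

N = 6.
Strictly below 11: 2. Equal to 11: 1.
PR = 3/6 × 100 = 50.0

50.0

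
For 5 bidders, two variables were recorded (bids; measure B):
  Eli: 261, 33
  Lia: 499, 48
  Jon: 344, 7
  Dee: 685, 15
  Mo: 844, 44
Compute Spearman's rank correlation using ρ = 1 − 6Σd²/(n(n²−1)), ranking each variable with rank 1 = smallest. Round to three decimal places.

0.300

Ranks of variable 1: 1, 3, 2, 4, 5
Ranks of variable 2: 3, 5, 1, 2, 4
d = r₁ − r₂: -2, -2, 1, 2, 1
d²: 4, 4, 1, 4, 1; Σd² = 14
ρ = 1 − 6·14/(5·24) = 1 − 84/120 = 0.300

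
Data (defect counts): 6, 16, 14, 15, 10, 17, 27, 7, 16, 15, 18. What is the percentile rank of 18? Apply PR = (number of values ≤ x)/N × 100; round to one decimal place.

N = 11.
Strictly below 18: 9. Equal to 18: 1.
PR = 10/11 × 100 = 90.9

90.9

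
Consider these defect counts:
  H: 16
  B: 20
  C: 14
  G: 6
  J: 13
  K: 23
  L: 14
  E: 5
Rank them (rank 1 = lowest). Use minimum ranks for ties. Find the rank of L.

Sorted (ascending): 5, 6, 13, 14, 14, 16, 20, 23
The 2 values of 14 occupy positions 4–5 → each gets rank 4.
L has value 14 → rank 4.

4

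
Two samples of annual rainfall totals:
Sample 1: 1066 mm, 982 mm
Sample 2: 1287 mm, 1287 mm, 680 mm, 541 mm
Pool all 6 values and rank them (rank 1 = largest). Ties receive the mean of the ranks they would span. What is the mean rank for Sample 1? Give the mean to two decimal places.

Sorted (descending): 1287, 1287, 1066, 982, 680, 541
The 2 values of 1287 occupy positions 1–2 → average rank (1+2)/2 = 1.5.
Sample 1 values → pooled ranks: 1066→3, 982→4
Mean rank = (3 + 4) / 2 = 3.50

3.50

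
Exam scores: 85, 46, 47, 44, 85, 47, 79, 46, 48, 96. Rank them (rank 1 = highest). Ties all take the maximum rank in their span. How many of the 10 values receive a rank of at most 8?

Sorted (descending): 96, 85, 85, 79, 48, 47, 47, 46, 46, 44
The 2 values of 85 occupy positions 2–3 → each gets rank 3.
The 2 values of 47 occupy positions 6–7 → each gets rank 7.
The 2 values of 46 occupy positions 8–9 → each gets rank 9.
Ranks ≤ 8: {1, 3, 3, 4, 5, 7, 7} → 7 values.

7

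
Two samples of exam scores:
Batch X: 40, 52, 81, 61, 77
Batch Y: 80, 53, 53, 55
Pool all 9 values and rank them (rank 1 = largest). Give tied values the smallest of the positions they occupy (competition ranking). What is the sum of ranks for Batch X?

25

Sorted (descending): 81, 80, 77, 61, 55, 53, 53, 52, 40
The 2 values of 53 occupy positions 6–7 → each gets rank 6.
Batch X values → pooled ranks: 40→9, 52→8, 81→1, 61→4, 77→3
Rank sum = 9 + 8 + 1 + 4 + 3 = 25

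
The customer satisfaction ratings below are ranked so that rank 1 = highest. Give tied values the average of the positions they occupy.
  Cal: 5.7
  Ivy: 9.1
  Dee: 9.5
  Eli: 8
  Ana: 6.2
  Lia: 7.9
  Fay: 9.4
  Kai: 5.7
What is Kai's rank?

Sorted (descending): 9.5, 9.4, 9.1, 8, 7.9, 6.2, 5.7, 5.7
The 2 values of 5.7 occupy positions 7–8 → average rank (7+8)/2 = 7.5.
Kai has value 5.7 → rank 7.5.

7.5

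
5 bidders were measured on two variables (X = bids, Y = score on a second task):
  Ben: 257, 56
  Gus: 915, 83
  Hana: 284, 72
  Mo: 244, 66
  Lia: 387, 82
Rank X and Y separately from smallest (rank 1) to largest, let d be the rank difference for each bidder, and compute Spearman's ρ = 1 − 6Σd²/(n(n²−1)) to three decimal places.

0.900

Ranks of variable 1: 2, 5, 3, 1, 4
Ranks of variable 2: 1, 5, 3, 2, 4
d = r₁ − r₂: 1, 0, 0, -1, 0
d²: 1, 0, 0, 1, 0; Σd² = 2
ρ = 1 − 6·2/(5·24) = 1 − 12/120 = 0.900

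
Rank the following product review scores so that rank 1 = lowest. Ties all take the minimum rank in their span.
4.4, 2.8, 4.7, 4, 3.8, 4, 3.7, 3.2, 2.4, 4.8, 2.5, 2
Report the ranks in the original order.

Sorted (ascending): 2, 2.4, 2.5, 2.8, 3.2, 3.7, 3.8, 4, 4, 4.4, 4.7, 4.8
The 2 values of 4 occupy positions 8–9 → each gets rank 8.

10, 4, 11, 8, 7, 8, 6, 5, 2, 12, 3, 1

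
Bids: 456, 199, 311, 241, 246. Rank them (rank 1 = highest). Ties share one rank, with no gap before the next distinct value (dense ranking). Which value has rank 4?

241

Sorted (descending): 456, 311, 246, 241, 199
No ties — each value takes its position as its rank.
Rank 4 → value 241.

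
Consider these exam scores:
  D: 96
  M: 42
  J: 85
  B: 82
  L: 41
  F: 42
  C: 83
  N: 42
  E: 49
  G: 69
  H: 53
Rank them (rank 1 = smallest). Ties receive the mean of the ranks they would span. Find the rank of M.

3

Sorted (ascending): 41, 42, 42, 42, 49, 53, 69, 82, 83, 85, 96
The 3 values of 42 occupy positions 2–4 → average rank 3.
M has value 42 → rank 3.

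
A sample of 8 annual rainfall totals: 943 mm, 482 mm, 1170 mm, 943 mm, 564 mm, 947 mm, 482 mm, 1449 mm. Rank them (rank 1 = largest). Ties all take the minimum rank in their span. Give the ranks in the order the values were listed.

4, 7, 2, 4, 6, 3, 7, 1

Sorted (descending): 1449, 1170, 947, 943, 943, 564, 482, 482
The 2 values of 943 occupy positions 4–5 → each gets rank 4.
The 2 values of 482 occupy positions 7–8 → each gets rank 7.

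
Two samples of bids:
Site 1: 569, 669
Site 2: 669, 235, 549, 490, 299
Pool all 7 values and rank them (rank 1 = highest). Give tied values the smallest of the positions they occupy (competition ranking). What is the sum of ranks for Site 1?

4

Sorted (descending): 669, 669, 569, 549, 490, 299, 235
The 2 values of 669 occupy positions 1–2 → each gets rank 1.
Site 1 values → pooled ranks: 569→3, 669→1
Rank sum = 3 + 1 = 4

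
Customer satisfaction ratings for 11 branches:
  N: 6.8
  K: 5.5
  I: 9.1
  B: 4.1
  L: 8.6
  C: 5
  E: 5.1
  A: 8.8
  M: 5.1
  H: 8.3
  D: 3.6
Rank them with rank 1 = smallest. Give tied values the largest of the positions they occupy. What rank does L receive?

Sorted (ascending): 3.6, 4.1, 5, 5.1, 5.1, 5.5, 6.8, 8.3, 8.6, 8.8, 9.1
The 2 values of 5.1 occupy positions 4–5 → each gets rank 5.
L has value 8.6 → rank 9.

9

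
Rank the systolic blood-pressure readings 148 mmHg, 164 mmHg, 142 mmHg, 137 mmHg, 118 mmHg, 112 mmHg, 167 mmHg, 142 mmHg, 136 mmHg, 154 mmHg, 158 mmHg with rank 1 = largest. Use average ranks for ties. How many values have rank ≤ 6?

Sorted (descending): 167, 164, 158, 154, 148, 142, 142, 137, 136, 118, 112
The 2 values of 142 occupy positions 6–7 → average rank (6+7)/2 = 6.5.
Ranks ≤ 6: {1, 2, 3, 4, 5} → 5 values.

5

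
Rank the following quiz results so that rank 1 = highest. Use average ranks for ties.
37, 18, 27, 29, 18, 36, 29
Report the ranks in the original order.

Sorted (descending): 37, 36, 29, 29, 27, 18, 18
The 2 values of 29 occupy positions 3–4 → average rank (3+4)/2 = 3.5.
The 2 values of 18 occupy positions 6–7 → average rank (6+7)/2 = 6.5.

1, 6.5, 5, 3.5, 6.5, 2, 3.5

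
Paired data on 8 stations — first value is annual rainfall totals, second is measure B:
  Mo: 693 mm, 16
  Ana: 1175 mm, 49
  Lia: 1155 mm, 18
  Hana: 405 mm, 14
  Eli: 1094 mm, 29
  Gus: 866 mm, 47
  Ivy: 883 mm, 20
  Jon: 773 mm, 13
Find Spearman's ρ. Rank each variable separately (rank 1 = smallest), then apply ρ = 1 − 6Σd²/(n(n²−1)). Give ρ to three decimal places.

0.714

Ranks of variable 1: 2, 8, 7, 1, 6, 4, 5, 3
Ranks of variable 2: 3, 8, 4, 2, 6, 7, 5, 1
d = r₁ − r₂: -1, 0, 3, -1, 0, -3, 0, 2
d²: 1, 0, 9, 1, 0, 9, 0, 4; Σd² = 24
ρ = 1 − 6·24/(8·63) = 1 − 144/504 = 0.714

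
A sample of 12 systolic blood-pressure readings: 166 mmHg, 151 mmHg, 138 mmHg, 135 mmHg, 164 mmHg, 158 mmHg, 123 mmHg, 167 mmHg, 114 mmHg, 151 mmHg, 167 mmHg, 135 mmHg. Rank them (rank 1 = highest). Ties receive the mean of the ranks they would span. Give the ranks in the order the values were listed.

Sorted (descending): 167, 167, 166, 164, 158, 151, 151, 138, 135, 135, 123, 114
The 2 values of 167 occupy positions 1–2 → average rank (1+2)/2 = 1.5.
The 2 values of 151 occupy positions 6–7 → average rank (6+7)/2 = 6.5.
The 2 values of 135 occupy positions 9–10 → average rank (9+10)/2 = 9.5.

3, 6.5, 8, 9.5, 4, 5, 11, 1.5, 12, 6.5, 1.5, 9.5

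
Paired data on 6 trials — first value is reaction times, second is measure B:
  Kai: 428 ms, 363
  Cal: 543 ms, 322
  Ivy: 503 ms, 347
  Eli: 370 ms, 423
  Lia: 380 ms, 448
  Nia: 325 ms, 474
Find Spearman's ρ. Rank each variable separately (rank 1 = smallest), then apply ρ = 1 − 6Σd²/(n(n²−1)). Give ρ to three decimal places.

-0.943

Ranks of variable 1: 4, 6, 5, 2, 3, 1
Ranks of variable 2: 3, 1, 2, 4, 5, 6
d = r₁ − r₂: 1, 5, 3, -2, -2, -5
d²: 1, 25, 9, 4, 4, 25; Σd² = 68
ρ = 1 − 6·68/(6·35) = 1 − 408/210 = -0.943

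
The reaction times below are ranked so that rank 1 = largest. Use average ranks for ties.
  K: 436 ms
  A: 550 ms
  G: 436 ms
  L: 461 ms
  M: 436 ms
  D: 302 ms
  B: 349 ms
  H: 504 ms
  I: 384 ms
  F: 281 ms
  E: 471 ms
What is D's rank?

Sorted (descending): 550, 504, 471, 461, 436, 436, 436, 384, 349, 302, 281
The 3 values of 436 occupy positions 5–7 → average rank 6.
D has value 302 ms → rank 10.

10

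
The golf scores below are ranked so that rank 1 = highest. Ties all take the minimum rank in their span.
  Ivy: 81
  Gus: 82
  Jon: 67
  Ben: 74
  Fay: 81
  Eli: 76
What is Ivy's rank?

Sorted (descending): 82, 81, 81, 76, 74, 67
The 2 values of 81 occupy positions 2–3 → each gets rank 2.
Ivy has value 81 → rank 2.

2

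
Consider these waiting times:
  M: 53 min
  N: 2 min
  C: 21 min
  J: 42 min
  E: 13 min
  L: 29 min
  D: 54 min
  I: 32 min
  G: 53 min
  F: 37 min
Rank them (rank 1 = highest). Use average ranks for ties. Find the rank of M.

Sorted (descending): 54, 53, 53, 42, 37, 32, 29, 21, 13, 2
The 2 values of 53 occupy positions 2–3 → average rank (2+3)/2 = 2.5.
M has value 53 min → rank 2.5.

2.5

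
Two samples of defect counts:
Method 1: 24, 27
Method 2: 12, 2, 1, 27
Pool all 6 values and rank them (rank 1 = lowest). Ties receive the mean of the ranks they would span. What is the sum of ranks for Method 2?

Sorted (ascending): 1, 2, 12, 24, 27, 27
The 2 values of 27 occupy positions 5–6 → average rank (5+6)/2 = 5.5.
Method 2 values → pooled ranks: 12→3, 2→2, 1→1, 27→5.5
Rank sum = 3 + 2 + 1 + 5.5 = 11.5

11.5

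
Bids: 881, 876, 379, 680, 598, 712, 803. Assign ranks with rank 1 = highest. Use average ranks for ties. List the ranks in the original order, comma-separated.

Sorted (descending): 881, 876, 803, 712, 680, 598, 379
No ties — each value takes its position as its rank.

1, 2, 7, 5, 6, 4, 3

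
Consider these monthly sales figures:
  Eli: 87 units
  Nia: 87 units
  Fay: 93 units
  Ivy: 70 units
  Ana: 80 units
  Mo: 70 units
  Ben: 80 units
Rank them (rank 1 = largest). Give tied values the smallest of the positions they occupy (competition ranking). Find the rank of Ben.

Sorted (descending): 93, 87, 87, 80, 80, 70, 70
The 2 values of 87 occupy positions 2–3 → each gets rank 2.
The 2 values of 80 occupy positions 4–5 → each gets rank 4.
The 2 values of 70 occupy positions 6–7 → each gets rank 6.
Ben has value 80 units → rank 4.

4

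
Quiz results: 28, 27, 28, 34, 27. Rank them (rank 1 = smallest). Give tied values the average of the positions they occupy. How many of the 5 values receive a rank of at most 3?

2

Sorted (ascending): 27, 27, 28, 28, 34
The 2 values of 27 occupy positions 1–2 → average rank (1+2)/2 = 1.5.
The 2 values of 28 occupy positions 3–4 → average rank (3+4)/2 = 3.5.
Ranks ≤ 3: {1.5, 1.5} → 2 values.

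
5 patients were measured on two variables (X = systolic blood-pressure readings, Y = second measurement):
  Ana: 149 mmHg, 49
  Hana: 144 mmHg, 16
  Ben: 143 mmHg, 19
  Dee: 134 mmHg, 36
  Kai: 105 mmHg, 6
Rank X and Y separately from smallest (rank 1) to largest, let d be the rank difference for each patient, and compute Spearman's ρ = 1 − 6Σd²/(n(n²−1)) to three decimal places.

Ranks of variable 1: 5, 4, 3, 2, 1
Ranks of variable 2: 5, 2, 3, 4, 1
d = r₁ − r₂: 0, 2, 0, -2, 0
d²: 0, 4, 0, 4, 0; Σd² = 8
ρ = 1 − 6·8/(5·24) = 1 − 48/120 = 0.600

0.600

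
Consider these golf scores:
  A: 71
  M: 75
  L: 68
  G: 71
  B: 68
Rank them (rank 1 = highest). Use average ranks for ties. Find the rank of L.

Sorted (descending): 75, 71, 71, 68, 68
The 2 values of 71 occupy positions 2–3 → average rank (2+3)/2 = 2.5.
The 2 values of 68 occupy positions 4–5 → average rank (4+5)/2 = 4.5.
L has value 68 → rank 4.5.

4.5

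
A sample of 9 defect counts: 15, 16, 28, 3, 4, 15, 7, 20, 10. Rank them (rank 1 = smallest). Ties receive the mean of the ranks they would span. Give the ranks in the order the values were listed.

5.5, 7, 9, 1, 2, 5.5, 3, 8, 4

Sorted (ascending): 3, 4, 7, 10, 15, 15, 16, 20, 28
The 2 values of 15 occupy positions 5–6 → average rank (5+6)/2 = 5.5.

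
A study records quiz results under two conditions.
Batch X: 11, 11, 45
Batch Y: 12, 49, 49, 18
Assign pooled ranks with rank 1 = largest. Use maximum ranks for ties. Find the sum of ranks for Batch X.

17

Sorted (descending): 49, 49, 45, 18, 12, 11, 11
The 2 values of 49 occupy positions 1–2 → each gets rank 2.
The 2 values of 11 occupy positions 6–7 → each gets rank 7.
Batch X values → pooled ranks: 11→7, 11→7, 45→3
Rank sum = 7 + 7 + 3 = 17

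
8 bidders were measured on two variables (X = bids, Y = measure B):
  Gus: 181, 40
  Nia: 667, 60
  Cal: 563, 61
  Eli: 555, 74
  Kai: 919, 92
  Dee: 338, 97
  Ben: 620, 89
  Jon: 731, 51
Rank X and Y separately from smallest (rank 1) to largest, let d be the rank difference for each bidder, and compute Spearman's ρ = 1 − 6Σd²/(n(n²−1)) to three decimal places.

0.095

Ranks of variable 1: 1, 6, 4, 3, 8, 2, 5, 7
Ranks of variable 2: 1, 3, 4, 5, 7, 8, 6, 2
d = r₁ − r₂: 0, 3, 0, -2, 1, -6, -1, 5
d²: 0, 9, 0, 4, 1, 36, 1, 25; Σd² = 76
ρ = 1 − 6·76/(8·63) = 1 − 456/504 = 0.095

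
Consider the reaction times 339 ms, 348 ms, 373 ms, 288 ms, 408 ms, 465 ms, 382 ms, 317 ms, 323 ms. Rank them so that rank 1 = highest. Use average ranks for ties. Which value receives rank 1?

465

Sorted (descending): 465, 408, 382, 373, 348, 339, 323, 317, 288
No ties — each value takes its position as its rank.
Rank 1 → value 465.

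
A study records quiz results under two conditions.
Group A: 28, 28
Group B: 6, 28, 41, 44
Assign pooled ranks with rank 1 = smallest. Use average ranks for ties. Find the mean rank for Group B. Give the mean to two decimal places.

3.75

Sorted (ascending): 6, 28, 28, 28, 41, 44
The 3 values of 28 occupy positions 2–4 → average rank 3.
Group B values → pooled ranks: 6→1, 28→3, 41→5, 44→6
Mean rank = (1 + 3 + 5 + 6) / 4 = 3.75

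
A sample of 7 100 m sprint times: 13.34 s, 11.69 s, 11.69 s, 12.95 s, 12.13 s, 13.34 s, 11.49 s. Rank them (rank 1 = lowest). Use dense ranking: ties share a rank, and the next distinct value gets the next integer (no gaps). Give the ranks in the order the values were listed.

5, 2, 2, 4, 3, 5, 1

Sorted (ascending): 11.49, 11.69, 11.69, 12.13, 12.95, 13.34, 13.34
The 2 values of 11.69 share dense rank 2.
The 2 values of 13.34 share dense rank 5.
Remaining distinct values take the next consecutive integers.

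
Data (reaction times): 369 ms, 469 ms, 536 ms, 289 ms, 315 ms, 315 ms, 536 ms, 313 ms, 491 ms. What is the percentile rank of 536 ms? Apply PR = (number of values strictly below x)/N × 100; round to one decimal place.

77.8

N = 9.
Strictly below 536: 7. Equal to 536: 2.
PR = 7/9 × 100 = 77.8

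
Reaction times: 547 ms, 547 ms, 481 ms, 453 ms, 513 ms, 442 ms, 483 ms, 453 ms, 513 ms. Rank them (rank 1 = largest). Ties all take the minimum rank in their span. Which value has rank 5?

483

Sorted (descending): 547, 547, 513, 513, 483, 481, 453, 453, 442
The 2 values of 547 occupy positions 1–2 → each gets rank 1.
The 2 values of 513 occupy positions 3–4 → each gets rank 3.
The 2 values of 453 occupy positions 7–8 → each gets rank 7.
Rank 5 → value 483.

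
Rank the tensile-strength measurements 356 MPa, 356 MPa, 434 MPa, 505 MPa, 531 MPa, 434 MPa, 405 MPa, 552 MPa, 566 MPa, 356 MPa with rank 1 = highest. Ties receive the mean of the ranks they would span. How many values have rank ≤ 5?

Sorted (descending): 566, 552, 531, 505, 434, 434, 405, 356, 356, 356
The 2 values of 434 occupy positions 5–6 → average rank (5+6)/2 = 5.5.
The 3 values of 356 occupy positions 8–10 → average rank 9.
Ranks ≤ 5: {1, 2, 3, 4} → 4 values.

4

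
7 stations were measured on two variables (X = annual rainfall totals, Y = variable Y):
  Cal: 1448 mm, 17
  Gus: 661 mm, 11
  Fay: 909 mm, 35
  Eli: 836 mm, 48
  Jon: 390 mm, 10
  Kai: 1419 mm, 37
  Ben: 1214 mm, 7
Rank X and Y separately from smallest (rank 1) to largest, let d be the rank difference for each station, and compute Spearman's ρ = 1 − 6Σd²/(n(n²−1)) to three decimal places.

0.214

Ranks of variable 1: 7, 2, 4, 3, 1, 6, 5
Ranks of variable 2: 4, 3, 5, 7, 2, 6, 1
d = r₁ − r₂: 3, -1, -1, -4, -1, 0, 4
d²: 9, 1, 1, 16, 1, 0, 16; Σd² = 44
ρ = 1 − 6·44/(7·48) = 1 − 264/336 = 0.214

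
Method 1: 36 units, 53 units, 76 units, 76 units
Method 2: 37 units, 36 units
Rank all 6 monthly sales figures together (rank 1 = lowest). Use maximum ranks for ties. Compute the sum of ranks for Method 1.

Sorted (ascending): 36, 36, 37, 53, 76, 76
The 2 values of 36 occupy positions 1–2 → each gets rank 2.
The 2 values of 76 occupy positions 5–6 → each gets rank 6.
Method 1 values → pooled ranks: 36→2, 53→4, 76→6, 76→6
Rank sum = 2 + 4 + 6 + 6 = 18

18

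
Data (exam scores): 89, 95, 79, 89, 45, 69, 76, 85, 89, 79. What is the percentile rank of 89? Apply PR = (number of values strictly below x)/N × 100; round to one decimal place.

60.0

N = 10.
Strictly below 89: 6. Equal to 89: 3.
PR = 6/10 × 100 = 60.0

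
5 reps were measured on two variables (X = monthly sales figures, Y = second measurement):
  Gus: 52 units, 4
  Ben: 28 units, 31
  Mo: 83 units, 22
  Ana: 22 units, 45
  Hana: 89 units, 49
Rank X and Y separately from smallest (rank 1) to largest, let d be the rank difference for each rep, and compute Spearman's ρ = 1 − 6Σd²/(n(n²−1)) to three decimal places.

0.100

Ranks of variable 1: 3, 2, 4, 1, 5
Ranks of variable 2: 1, 3, 2, 4, 5
d = r₁ − r₂: 2, -1, 2, -3, 0
d²: 4, 1, 4, 9, 0; Σd² = 18
ρ = 1 − 6·18/(5·24) = 1 − 108/120 = 0.100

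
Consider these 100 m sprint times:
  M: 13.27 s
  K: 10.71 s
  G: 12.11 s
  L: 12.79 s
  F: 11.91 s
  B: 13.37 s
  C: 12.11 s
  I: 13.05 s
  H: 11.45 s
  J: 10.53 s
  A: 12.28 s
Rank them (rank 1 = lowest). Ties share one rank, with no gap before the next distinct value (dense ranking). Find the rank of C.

Sorted (ascending): 10.53, 10.71, 11.45, 11.91, 12.11, 12.11, 12.28, 12.79, 13.05, 13.27, 13.37
The 2 values of 12.11 share dense rank 5.
Remaining distinct values take the next consecutive integers.
C has value 12.11 s → rank 5.

5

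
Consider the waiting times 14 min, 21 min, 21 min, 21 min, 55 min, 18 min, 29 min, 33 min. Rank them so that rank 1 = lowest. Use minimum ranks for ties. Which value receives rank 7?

Sorted (ascending): 14, 18, 21, 21, 21, 29, 33, 55
The 3 values of 21 occupy positions 3–5 → each gets rank 3.
Rank 7 → value 33.

33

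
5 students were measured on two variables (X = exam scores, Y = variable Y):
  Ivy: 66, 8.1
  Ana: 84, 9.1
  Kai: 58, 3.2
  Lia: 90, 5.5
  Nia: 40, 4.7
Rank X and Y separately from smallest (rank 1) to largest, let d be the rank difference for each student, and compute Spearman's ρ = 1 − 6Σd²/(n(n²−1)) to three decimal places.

0.600

Ranks of variable 1: 3, 4, 2, 5, 1
Ranks of variable 2: 4, 5, 1, 3, 2
d = r₁ − r₂: -1, -1, 1, 2, -1
d²: 1, 1, 1, 4, 1; Σd² = 8
ρ = 1 − 6·8/(5·24) = 1 − 48/120 = 0.600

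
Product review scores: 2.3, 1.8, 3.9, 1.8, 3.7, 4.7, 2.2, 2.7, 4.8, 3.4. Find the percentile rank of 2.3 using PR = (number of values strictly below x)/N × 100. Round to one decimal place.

N = 10.
Strictly below 2.3: 3. Equal to 2.3: 1.
PR = 3/10 × 100 = 30.0

30.0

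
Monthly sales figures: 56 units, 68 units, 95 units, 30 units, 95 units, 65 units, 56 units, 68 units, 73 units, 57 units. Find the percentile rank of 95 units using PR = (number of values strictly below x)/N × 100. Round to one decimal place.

80.0

N = 10.
Strictly below 95: 8. Equal to 95: 2.
PR = 8/10 × 100 = 80.0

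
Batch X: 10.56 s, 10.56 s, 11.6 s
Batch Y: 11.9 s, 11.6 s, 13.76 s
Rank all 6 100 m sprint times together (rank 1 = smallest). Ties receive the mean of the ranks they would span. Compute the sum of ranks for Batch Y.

14.5

Sorted (ascending): 10.56, 10.56, 11.6, 11.6, 11.9, 13.76
The 2 values of 10.56 occupy positions 1–2 → average rank (1+2)/2 = 1.5.
The 2 values of 11.6 occupy positions 3–4 → average rank (3+4)/2 = 3.5.
Batch Y values → pooled ranks: 11.9→5, 11.6→3.5, 13.76→6
Rank sum = 5 + 3.5 + 6 = 14.5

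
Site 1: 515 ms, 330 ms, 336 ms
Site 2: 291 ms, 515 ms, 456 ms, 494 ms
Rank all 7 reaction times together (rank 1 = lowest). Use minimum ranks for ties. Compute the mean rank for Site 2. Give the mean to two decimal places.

4.00

Sorted (ascending): 291, 330, 336, 456, 494, 515, 515
The 2 values of 515 occupy positions 6–7 → each gets rank 6.
Site 2 values → pooled ranks: 291→1, 515→6, 456→4, 494→5
Mean rank = (1 + 6 + 4 + 5) / 4 = 4.00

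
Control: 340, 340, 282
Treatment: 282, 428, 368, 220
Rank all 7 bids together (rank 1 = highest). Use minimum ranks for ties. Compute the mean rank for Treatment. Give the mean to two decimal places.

3.75

Sorted (descending): 428, 368, 340, 340, 282, 282, 220
The 2 values of 340 occupy positions 3–4 → each gets rank 3.
The 2 values of 282 occupy positions 5–6 → each gets rank 5.
Treatment values → pooled ranks: 282→5, 428→1, 368→2, 220→7
Mean rank = (5 + 1 + 2 + 7) / 4 = 3.75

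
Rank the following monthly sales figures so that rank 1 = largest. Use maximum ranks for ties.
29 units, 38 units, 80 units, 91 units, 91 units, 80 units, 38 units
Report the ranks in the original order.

7, 6, 4, 2, 2, 4, 6

Sorted (descending): 91, 91, 80, 80, 38, 38, 29
The 2 values of 91 occupy positions 1–2 → each gets rank 2.
The 2 values of 80 occupy positions 3–4 → each gets rank 4.
The 2 values of 38 occupy positions 5–6 → each gets rank 6.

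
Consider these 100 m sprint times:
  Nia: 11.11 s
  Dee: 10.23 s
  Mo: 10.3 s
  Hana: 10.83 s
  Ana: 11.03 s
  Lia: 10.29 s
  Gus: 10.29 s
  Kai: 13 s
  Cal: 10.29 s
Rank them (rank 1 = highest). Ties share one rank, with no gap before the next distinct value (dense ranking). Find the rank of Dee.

Sorted (descending): 13, 11.11, 11.03, 10.83, 10.3, 10.29, 10.29, 10.29, 10.23
The 3 values of 10.29 share dense rank 6.
Remaining distinct values take the next consecutive integers.
Dee has value 10.23 s → rank 7.

7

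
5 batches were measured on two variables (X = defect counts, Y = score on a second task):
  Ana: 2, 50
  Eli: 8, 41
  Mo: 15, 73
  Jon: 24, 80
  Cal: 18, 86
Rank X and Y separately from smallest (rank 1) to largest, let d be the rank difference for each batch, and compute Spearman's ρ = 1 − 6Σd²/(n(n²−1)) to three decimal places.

0.800

Ranks of variable 1: 1, 2, 3, 5, 4
Ranks of variable 2: 2, 1, 3, 4, 5
d = r₁ − r₂: -1, 1, 0, 1, -1
d²: 1, 1, 0, 1, 1; Σd² = 4
ρ = 1 − 6·4/(5·24) = 1 − 24/120 = 0.800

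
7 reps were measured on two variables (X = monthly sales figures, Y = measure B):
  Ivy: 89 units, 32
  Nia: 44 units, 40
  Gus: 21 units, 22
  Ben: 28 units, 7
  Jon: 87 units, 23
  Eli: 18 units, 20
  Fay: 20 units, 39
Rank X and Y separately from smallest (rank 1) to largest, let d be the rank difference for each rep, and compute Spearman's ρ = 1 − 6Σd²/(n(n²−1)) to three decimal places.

Ranks of variable 1: 7, 5, 3, 4, 6, 1, 2
Ranks of variable 2: 5, 7, 3, 1, 4, 2, 6
d = r₁ − r₂: 2, -2, 0, 3, 2, -1, -4
d²: 4, 4, 0, 9, 4, 1, 16; Σd² = 38
ρ = 1 − 6·38/(7·48) = 1 − 228/336 = 0.321

0.321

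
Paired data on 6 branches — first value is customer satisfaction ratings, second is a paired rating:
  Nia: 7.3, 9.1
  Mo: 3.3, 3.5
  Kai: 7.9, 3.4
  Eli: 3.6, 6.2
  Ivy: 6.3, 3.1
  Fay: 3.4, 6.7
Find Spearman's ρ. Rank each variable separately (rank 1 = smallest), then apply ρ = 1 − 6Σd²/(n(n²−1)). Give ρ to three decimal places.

Ranks of variable 1: 5, 1, 6, 3, 4, 2
Ranks of variable 2: 6, 3, 2, 4, 1, 5
d = r₁ − r₂: -1, -2, 4, -1, 3, -3
d²: 1, 4, 16, 1, 9, 9; Σd² = 40
ρ = 1 − 6·40/(6·35) = 1 − 240/210 = -0.143

-0.143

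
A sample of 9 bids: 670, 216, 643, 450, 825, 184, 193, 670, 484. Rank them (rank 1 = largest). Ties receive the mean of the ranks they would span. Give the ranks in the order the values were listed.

2.5, 7, 4, 6, 1, 9, 8, 2.5, 5

Sorted (descending): 825, 670, 670, 643, 484, 450, 216, 193, 184
The 2 values of 670 occupy positions 2–3 → average rank (2+3)/2 = 2.5.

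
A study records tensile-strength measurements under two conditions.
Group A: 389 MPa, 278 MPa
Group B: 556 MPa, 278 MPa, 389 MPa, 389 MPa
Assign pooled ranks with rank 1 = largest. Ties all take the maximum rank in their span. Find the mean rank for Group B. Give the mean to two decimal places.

Sorted (descending): 556, 389, 389, 389, 278, 278
The 3 values of 389 occupy positions 2–4 → each gets rank 4.
The 2 values of 278 occupy positions 5–6 → each gets rank 6.
Group B values → pooled ranks: 556→1, 278→6, 389→4, 389→4
Mean rank = (1 + 6 + 4 + 4) / 4 = 3.75

3.75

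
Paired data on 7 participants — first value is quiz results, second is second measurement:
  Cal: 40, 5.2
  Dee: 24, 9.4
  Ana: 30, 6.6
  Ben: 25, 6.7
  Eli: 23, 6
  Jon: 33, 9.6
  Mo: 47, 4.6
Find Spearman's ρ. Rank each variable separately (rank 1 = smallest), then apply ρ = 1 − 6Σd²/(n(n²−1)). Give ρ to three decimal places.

-0.429

Ranks of variable 1: 6, 2, 4, 3, 1, 5, 7
Ranks of variable 2: 2, 6, 4, 5, 3, 7, 1
d = r₁ − r₂: 4, -4, 0, -2, -2, -2, 6
d²: 16, 16, 0, 4, 4, 4, 36; Σd² = 80
ρ = 1 − 6·80/(7·48) = 1 − 480/336 = -0.429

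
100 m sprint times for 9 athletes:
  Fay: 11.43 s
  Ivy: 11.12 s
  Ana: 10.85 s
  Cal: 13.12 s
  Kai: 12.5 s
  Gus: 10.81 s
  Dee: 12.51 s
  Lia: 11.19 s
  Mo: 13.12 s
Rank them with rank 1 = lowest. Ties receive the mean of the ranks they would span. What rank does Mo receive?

8.5

Sorted (ascending): 10.81, 10.85, 11.12, 11.19, 11.43, 12.5, 12.51, 13.12, 13.12
The 2 values of 13.12 occupy positions 8–9 → average rank (8+9)/2 = 8.5.
Mo has value 13.12 s → rank 8.5.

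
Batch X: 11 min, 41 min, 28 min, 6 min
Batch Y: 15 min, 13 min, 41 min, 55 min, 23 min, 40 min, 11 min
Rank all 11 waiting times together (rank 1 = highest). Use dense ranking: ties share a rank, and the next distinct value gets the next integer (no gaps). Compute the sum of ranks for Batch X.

23

Sorted (descending): 55, 41, 41, 40, 28, 23, 15, 13, 11, 11, 6
The 2 values of 41 share dense rank 2.
The 2 values of 11 share dense rank 8.
Remaining distinct values take the next consecutive integers.
Batch X values → pooled ranks: 11→8, 41→2, 28→4, 6→9
Rank sum = 8 + 2 + 4 + 9 = 23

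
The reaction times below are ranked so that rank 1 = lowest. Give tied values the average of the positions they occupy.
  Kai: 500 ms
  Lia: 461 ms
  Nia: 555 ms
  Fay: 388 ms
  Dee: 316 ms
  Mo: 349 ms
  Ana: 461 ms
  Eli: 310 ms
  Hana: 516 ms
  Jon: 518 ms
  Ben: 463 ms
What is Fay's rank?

4

Sorted (ascending): 310, 316, 349, 388, 461, 461, 463, 500, 516, 518, 555
The 2 values of 461 occupy positions 5–6 → average rank (5+6)/2 = 5.5.
Fay has value 388 ms → rank 4.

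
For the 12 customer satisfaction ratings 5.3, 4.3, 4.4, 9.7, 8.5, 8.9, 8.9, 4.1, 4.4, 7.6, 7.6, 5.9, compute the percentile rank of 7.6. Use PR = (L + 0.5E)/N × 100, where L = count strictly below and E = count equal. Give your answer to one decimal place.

N = 12.
Strictly below 7.6: 6. Equal to 7.6: 2.
PR = (6 + 0.5·2)/12 × 100 = 58.3

58.3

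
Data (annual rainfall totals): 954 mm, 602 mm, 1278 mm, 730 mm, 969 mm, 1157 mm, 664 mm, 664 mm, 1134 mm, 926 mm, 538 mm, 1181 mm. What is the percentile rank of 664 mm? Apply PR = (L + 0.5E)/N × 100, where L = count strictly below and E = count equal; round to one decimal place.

N = 12.
Strictly below 664: 2. Equal to 664: 2.
PR = (2 + 0.5·2)/12 × 100 = 25.0

25.0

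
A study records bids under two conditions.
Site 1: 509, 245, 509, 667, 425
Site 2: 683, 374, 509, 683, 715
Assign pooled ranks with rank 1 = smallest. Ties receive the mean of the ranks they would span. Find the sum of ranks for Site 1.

21

Sorted (ascending): 245, 374, 425, 509, 509, 509, 667, 683, 683, 715
The 3 values of 509 occupy positions 4–6 → average rank 5.
The 2 values of 683 occupy positions 8–9 → average rank (8+9)/2 = 8.5.
Site 1 values → pooled ranks: 509→5, 245→1, 509→5, 667→7, 425→3
Rank sum = 5 + 1 + 5 + 7 + 3 = 21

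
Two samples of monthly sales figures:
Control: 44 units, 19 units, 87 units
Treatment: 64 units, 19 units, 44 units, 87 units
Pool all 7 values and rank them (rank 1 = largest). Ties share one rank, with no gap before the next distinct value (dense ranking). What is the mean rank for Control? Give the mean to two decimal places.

2.67

Sorted (descending): 87, 87, 64, 44, 44, 19, 19
The 2 values of 87 share dense rank 1.
The 2 values of 44 share dense rank 3.
The 2 values of 19 share dense rank 4.
Remaining distinct values take the next consecutive integers.
Control values → pooled ranks: 44→3, 19→4, 87→1
Mean rank = (3 + 4 + 1) / 3 = 2.67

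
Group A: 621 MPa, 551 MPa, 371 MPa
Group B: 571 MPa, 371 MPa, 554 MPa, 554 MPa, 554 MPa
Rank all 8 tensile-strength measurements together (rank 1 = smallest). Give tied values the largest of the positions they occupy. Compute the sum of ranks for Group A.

13

Sorted (ascending): 371, 371, 551, 554, 554, 554, 571, 621
The 2 values of 371 occupy positions 1–2 → each gets rank 2.
The 3 values of 554 occupy positions 4–6 → each gets rank 6.
Group A values → pooled ranks: 621→8, 551→3, 371→2
Rank sum = 8 + 3 + 2 = 13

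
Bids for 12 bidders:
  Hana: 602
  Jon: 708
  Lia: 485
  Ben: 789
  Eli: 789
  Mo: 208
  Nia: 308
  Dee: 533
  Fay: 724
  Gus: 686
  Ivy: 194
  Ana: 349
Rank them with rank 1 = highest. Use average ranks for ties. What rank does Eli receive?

Sorted (descending): 789, 789, 724, 708, 686, 602, 533, 485, 349, 308, 208, 194
The 2 values of 789 occupy positions 1–2 → average rank (1+2)/2 = 1.5.
Eli has value 789 → rank 1.5.

1.5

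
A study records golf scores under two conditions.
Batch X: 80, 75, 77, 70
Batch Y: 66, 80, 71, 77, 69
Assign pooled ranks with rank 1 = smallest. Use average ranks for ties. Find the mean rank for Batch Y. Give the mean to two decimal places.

Sorted (ascending): 66, 69, 70, 71, 75, 77, 77, 80, 80
The 2 values of 77 occupy positions 6–7 → average rank (6+7)/2 = 6.5.
The 2 values of 80 occupy positions 8–9 → average rank (8+9)/2 = 8.5.
Batch Y values → pooled ranks: 66→1, 80→8.5, 71→4, 77→6.5, 69→2
Mean rank = (1 + 8.5 + 4 + 6.5 + 2) / 5 = 4.40

4.40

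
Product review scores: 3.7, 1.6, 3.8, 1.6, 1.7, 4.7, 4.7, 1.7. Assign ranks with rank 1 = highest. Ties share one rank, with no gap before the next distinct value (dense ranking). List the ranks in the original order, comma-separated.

Sorted (descending): 4.7, 4.7, 3.8, 3.7, 1.7, 1.7, 1.6, 1.6
The 2 values of 4.7 share dense rank 1.
The 2 values of 1.7 share dense rank 4.
The 2 values of 1.6 share dense rank 5.
Remaining distinct values take the next consecutive integers.

3, 5, 2, 5, 4, 1, 1, 4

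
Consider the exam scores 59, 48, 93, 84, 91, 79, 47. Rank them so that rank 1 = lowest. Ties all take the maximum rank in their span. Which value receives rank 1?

Sorted (ascending): 47, 48, 59, 79, 84, 91, 93
No ties — each value takes its position as its rank.
Rank 1 → value 47.

47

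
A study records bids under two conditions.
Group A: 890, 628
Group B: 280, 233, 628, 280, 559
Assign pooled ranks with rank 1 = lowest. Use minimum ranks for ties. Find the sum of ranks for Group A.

12

Sorted (ascending): 233, 280, 280, 559, 628, 628, 890
The 2 values of 280 occupy positions 2–3 → each gets rank 2.
The 2 values of 628 occupy positions 5–6 → each gets rank 5.
Group A values → pooled ranks: 890→7, 628→5
Rank sum = 7 + 5 = 12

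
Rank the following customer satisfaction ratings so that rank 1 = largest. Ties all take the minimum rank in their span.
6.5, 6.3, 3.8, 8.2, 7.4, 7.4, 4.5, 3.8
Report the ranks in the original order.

Sorted (descending): 8.2, 7.4, 7.4, 6.5, 6.3, 4.5, 3.8, 3.8
The 2 values of 7.4 occupy positions 2–3 → each gets rank 2.
The 2 values of 3.8 occupy positions 7–8 → each gets rank 7.

4, 5, 7, 1, 2, 2, 6, 7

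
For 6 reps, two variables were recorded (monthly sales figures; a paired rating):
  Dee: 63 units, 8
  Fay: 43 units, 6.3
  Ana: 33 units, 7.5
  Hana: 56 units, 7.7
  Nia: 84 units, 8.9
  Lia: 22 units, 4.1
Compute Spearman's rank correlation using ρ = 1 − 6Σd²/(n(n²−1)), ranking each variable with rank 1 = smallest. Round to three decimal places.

0.943

Ranks of variable 1: 5, 3, 2, 4, 6, 1
Ranks of variable 2: 5, 2, 3, 4, 6, 1
d = r₁ − r₂: 0, 1, -1, 0, 0, 0
d²: 0, 1, 1, 0, 0, 0; Σd² = 2
ρ = 1 − 6·2/(6·35) = 1 − 12/210 = 0.943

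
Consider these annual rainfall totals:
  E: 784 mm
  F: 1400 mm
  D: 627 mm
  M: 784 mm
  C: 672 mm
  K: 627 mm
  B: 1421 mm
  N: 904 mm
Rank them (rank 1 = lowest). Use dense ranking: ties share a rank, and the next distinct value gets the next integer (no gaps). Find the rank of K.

Sorted (ascending): 627, 627, 672, 784, 784, 904, 1400, 1421
The 2 values of 627 share dense rank 1.
The 2 values of 784 share dense rank 3.
Remaining distinct values take the next consecutive integers.
K has value 627 mm → rank 1.

1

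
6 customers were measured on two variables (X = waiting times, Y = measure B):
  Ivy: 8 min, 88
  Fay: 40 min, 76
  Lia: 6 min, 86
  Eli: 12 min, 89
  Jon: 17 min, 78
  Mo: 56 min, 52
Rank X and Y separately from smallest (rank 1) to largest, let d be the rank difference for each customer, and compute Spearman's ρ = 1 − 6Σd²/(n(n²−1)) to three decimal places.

Ranks of variable 1: 2, 5, 1, 3, 4, 6
Ranks of variable 2: 5, 2, 4, 6, 3, 1
d = r₁ − r₂: -3, 3, -3, -3, 1, 5
d²: 9, 9, 9, 9, 1, 25; Σd² = 62
ρ = 1 − 6·62/(6·35) = 1 − 372/210 = -0.771

-0.771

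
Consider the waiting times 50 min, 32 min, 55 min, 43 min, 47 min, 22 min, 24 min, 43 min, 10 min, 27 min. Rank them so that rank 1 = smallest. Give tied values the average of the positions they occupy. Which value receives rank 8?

Sorted (ascending): 10, 22, 24, 27, 32, 43, 43, 47, 50, 55
The 2 values of 43 occupy positions 6–7 → average rank (6+7)/2 = 6.5.
Rank 8 → value 47.

47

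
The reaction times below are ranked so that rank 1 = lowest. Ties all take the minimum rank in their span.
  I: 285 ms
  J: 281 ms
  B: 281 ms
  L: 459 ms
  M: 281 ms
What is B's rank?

1

Sorted (ascending): 281, 281, 281, 285, 459
The 3 values of 281 occupy positions 1–3 → each gets rank 1.
B has value 281 ms → rank 1.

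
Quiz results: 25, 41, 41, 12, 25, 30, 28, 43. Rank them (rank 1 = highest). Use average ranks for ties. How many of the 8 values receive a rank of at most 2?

1

Sorted (descending): 43, 41, 41, 30, 28, 25, 25, 12
The 2 values of 41 occupy positions 2–3 → average rank (2+3)/2 = 2.5.
The 2 values of 25 occupy positions 6–7 → average rank (6+7)/2 = 6.5.
Ranks ≤ 2: {1} → 1 value.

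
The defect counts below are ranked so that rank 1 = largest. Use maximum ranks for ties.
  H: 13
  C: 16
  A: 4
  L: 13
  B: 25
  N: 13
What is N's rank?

Sorted (descending): 25, 16, 13, 13, 13, 4
The 3 values of 13 occupy positions 3–5 → each gets rank 5.
N has value 13 → rank 5.

5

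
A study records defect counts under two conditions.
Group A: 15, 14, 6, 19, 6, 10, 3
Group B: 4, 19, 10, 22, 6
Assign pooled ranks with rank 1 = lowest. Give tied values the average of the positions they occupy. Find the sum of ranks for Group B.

Sorted (ascending): 3, 4, 6, 6, 6, 10, 10, 14, 15, 19, 19, 22
The 3 values of 6 occupy positions 3–5 → average rank 4.
The 2 values of 10 occupy positions 6–7 → average rank (6+7)/2 = 6.5.
The 2 values of 19 occupy positions 10–11 → average rank (10+11)/2 = 10.5.
Group B values → pooled ranks: 4→2, 19→10.5, 10→6.5, 22→12, 6→4
Rank sum = 2 + 10.5 + 6.5 + 12 + 4 = 35

35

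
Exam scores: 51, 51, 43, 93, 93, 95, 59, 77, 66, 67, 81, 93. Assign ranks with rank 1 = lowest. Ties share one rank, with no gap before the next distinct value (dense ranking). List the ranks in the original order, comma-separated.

Sorted (ascending): 43, 51, 51, 59, 66, 67, 77, 81, 93, 93, 93, 95
The 2 values of 51 share dense rank 2.
The 3 values of 93 share dense rank 8.
Remaining distinct values take the next consecutive integers.

2, 2, 1, 8, 8, 9, 3, 6, 4, 5, 7, 8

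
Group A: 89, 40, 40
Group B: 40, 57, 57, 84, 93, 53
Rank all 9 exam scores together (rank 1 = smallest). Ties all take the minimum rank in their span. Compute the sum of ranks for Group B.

31

Sorted (ascending): 40, 40, 40, 53, 57, 57, 84, 89, 93
The 3 values of 40 occupy positions 1–3 → each gets rank 1.
The 2 values of 57 occupy positions 5–6 → each gets rank 5.
Group B values → pooled ranks: 40→1, 57→5, 57→5, 84→7, 93→9, 53→4
Rank sum = 1 + 5 + 5 + 7 + 9 + 4 = 31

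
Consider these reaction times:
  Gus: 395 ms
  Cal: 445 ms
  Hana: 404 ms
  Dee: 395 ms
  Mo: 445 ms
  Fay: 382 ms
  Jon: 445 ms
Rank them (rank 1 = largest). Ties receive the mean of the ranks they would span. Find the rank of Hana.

Sorted (descending): 445, 445, 445, 404, 395, 395, 382
The 3 values of 445 occupy positions 1–3 → average rank 2.
The 2 values of 395 occupy positions 5–6 → average rank (5+6)/2 = 5.5.
Hana has value 404 ms → rank 4.

4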